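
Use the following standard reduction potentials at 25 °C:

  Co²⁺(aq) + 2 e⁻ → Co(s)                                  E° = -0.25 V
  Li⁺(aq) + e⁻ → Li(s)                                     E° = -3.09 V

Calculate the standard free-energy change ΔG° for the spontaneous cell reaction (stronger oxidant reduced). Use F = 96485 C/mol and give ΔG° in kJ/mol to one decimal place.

-548.0 kJ/mol

Co²⁺/Co (E° = -0.25 V) is the cathode; Li⁺/Li (E° = -3.09 V) is the anode, so E°cell = +2.84 V.
Balancing electrons gives n = 2 (lcm of 2 and 1).
ΔG° = −nFE° = −(2)(96485)(+2.84) = -548,035 J = -548.0 kJ/mol.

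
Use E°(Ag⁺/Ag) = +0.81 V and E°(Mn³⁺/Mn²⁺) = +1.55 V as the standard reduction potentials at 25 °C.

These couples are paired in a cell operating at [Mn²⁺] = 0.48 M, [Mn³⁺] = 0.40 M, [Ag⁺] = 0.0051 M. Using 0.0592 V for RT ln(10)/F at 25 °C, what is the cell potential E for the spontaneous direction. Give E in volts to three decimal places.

Mn³⁺/Mn²⁺ is the cathode (higher E°), Ag⁺/Ag the anode: E°cell = +1.55 − (+0.81) = +0.74 V, n = 1.
Overall: Mn³⁺(aq) + Ag(s) → Mn²⁺(aq) + Ag⁺(aq)
Q = [Mn²⁺]·[Ag⁺] / ([Mn³⁺]); log Q = -2.213.
E = E° − (0.0592/n) log Q = +0.74 − (0.0592/1)(-2.213) = +0.871 V.

+0.871 V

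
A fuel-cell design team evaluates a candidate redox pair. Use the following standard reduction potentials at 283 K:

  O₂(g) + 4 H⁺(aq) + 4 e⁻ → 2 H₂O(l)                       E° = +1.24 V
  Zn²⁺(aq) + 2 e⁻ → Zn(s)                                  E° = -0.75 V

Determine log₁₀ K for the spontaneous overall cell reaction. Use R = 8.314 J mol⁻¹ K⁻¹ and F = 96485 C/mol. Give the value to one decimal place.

141.8

Cathode: O₂/H₂O; anode: Zn²⁺/Zn. E°cell = (+1.24) − (-0.75) = +1.99 V, with n = 4.
ΔG° = −nFE° = −RT ln K, so ln K = nFE°/(RT) = (4)(96485)(+1.99) / ((8.314)(283)) = 326.420.
log₁₀ K = 326.420 / ln 10 = 141.8.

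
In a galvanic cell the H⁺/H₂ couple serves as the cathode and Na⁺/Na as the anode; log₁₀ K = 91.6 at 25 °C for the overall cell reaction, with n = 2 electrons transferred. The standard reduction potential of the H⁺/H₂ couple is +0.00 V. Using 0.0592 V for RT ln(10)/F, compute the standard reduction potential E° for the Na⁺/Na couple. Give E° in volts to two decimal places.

E°cell = (0.0592/n)·log K = (0.0592/2)(91.6) = +2.711 V.
Since H⁺/H₂ is the cathode and Na⁺/Na the anode, E°cell = E°(H⁺/H₂) − E°(Na⁺/Na).
So E°(Na⁺/Na) = E°(H⁺/H₂) − E°cell = (+0.00) − (+2.711) = -2.71 V.

-2.71 V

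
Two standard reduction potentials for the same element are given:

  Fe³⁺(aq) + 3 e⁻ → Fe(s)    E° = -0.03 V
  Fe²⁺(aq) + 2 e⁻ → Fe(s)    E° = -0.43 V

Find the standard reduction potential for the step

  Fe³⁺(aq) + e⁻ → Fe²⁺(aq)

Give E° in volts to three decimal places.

Sequential free energies add, so n₃E°₃ = n₁E°₁ + n₂E°₂.
With n₃ = 3, and the known step contributing 2×(-0.43) V, the unknown satisfies 1·E° = 3×(-0.03) − 2×(-0.43) = +0.770.
E° = +0.770 / 1 = +0.770 V.

+0.770 V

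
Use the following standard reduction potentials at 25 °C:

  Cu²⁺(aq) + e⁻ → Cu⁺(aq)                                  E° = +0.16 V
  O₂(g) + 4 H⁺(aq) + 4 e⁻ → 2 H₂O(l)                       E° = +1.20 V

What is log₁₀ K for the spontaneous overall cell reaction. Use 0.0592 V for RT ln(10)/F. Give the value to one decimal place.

70.3

Cathode: O₂/H₂O; anode: Cu²⁺/Cu⁺. E°cell = +1.04 V, n = 4.
log K = nE°cell / 0.0592 = (4)(+1.04) / 0.0592 = 70.3.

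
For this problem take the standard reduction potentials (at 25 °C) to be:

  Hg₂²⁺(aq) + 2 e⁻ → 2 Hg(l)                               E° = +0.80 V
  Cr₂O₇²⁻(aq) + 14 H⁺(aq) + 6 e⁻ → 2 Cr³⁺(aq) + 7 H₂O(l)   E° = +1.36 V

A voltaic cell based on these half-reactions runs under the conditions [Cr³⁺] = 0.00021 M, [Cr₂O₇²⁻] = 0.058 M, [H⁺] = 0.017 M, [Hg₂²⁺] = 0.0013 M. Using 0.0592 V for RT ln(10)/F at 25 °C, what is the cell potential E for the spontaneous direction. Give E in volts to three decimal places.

Cr₂O₇²⁻/Cr³⁺ is the cathode (higher E°), Hg₂²⁺/Hg the anode: E°cell = +1.36 − (+0.80) = +0.56 V, n = 6.
Overall: Cr₂O₇²⁻(aq) + 14 H⁺(aq) + 6 Hg(l) → 2 Cr³⁺(aq) + 7 H₂O(l) + 3 Hg₂²⁺(aq)
Q = [Cr³⁺]^2·[Hg₂²⁺]^3 / ([Cr₂O₇²⁻]·[H⁺]^14); log Q = 9.997.
E = E° − (0.0592/n) log Q = +0.56 − (0.0592/6)(9.997) = +0.461 V.

+0.461 V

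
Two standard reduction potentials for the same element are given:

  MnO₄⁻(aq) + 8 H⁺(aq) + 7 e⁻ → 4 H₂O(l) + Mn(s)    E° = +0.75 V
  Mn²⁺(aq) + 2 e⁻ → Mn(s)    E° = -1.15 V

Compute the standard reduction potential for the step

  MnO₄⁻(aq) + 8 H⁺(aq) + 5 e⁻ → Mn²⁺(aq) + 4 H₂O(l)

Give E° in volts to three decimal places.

+1.510 V

Sequential free energies add, so n₃E°₃ = n₁E°₁ + n₂E°₂.
With n₃ = 7, and the known step contributing 2×(-1.15) V, the unknown satisfies 5·E° = 7×(+0.75) − 2×(-1.15) = +7.550.
E° = +7.550 / 5 = +1.510 V.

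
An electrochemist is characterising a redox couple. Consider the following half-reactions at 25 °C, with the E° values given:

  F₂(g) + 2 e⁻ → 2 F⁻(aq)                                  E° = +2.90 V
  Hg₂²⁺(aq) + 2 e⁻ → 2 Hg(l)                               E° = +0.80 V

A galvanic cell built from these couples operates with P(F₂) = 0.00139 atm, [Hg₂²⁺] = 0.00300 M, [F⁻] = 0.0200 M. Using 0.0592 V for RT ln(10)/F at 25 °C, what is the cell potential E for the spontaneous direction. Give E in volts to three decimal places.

+2.191 V

F₂/F⁻ is the cathode (higher E°), Hg₂²⁺/Hg the anode: E°cell = +2.90 − (+0.80) = +2.10 V, n = 2.
Overall: F₂(g) + 2 Hg(l) → 2 F⁻(aq) + Hg₂²⁺(aq)
Q = [F⁻]^2·[Hg₂²⁺] / (P(F₂)); log Q = -3.064.
E = E° − (0.0592/n) log Q = +2.10 − (0.0592/2)(-3.064) = +2.191 V.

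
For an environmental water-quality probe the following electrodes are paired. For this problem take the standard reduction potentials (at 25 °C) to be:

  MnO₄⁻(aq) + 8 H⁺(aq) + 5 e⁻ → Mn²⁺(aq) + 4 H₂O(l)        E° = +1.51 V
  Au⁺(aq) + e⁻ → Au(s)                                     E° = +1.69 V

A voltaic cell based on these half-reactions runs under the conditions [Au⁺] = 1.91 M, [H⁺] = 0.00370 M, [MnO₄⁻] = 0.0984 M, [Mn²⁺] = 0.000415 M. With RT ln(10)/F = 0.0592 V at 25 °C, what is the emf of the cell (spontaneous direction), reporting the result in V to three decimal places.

+0.399 V

Au⁺/Au is the cathode (higher E°), MnO₄⁻/Mn²⁺ the anode: E°cell = +1.69 − (+1.51) = +0.18 V, n = 5.
Overall: 5 Au⁺(aq) + Mn²⁺(aq) + 4 H₂O(l) → 5 Au(s) + MnO₄⁻(aq) + 8 H⁺(aq)
Q = [MnO₄⁻]·[H⁺]^8 / ([Au⁺]^5·[Mn²⁺]); log Q = -18.485.
E = E° − (0.0592/n) log Q = +0.18 − (0.0592/5)(-18.485) = +0.399 V.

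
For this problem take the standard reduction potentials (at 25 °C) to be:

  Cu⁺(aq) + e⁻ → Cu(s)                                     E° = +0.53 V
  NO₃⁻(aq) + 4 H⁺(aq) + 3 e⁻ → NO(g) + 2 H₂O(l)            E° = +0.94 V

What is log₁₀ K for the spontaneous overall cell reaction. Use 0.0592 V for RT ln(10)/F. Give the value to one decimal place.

Cathode: NO₃⁻/NO; anode: Cu⁺/Cu. E°cell = +0.41 V, n = 3.
log K = nE°cell / 0.0592 = (3)(+0.41) / 0.0592 = 20.8.

20.8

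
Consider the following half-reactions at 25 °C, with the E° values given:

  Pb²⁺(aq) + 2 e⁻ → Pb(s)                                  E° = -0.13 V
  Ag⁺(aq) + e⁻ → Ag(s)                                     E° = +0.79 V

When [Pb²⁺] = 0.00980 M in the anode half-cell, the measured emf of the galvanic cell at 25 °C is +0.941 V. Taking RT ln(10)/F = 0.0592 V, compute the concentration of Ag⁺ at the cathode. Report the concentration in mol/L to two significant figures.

0.22 M

Ag⁺/Ag is the cathode, Pb²⁺/Pb the anode: E°cell = +0.92 V, n = 2.
Overall reaction: 2 Ag⁺(aq) + Pb(s) → 2 Ag(s) + Pb²⁺(aq); Q = [Pb²⁺]^1/[Ag⁺]^2.
From E = E° − (0.0592/n) log Q: log Q = (E° − E)·n/0.0592 = (+0.92 − (+0.941))·2/0.0592 = -0.7095.
So 2·log[Ag⁺] = 1·log(0.0098) − log Q = -2.0088 − (-0.7095) = -1.2993; log[Ag⁺] = -1.2993 / 2 = -0.6496; [Ag⁺] = 10^(-0.6496) ≈ 0.22 M.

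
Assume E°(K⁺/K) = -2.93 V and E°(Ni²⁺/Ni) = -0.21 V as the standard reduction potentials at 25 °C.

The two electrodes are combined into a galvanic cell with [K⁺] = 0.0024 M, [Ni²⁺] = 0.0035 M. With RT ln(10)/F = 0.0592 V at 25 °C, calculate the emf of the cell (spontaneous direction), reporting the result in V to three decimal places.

+2.802 V

Ni²⁺/Ni is the cathode (higher E°), K⁺/K the anode: E°cell = -0.21 − (-2.93) = +2.72 V, n = 2.
Overall: Ni²⁺(aq) + 2 K(s) → Ni(s) + 2 K⁺(aq)
Q = [K⁺]^2 / ([Ni²⁺]); log Q = -2.784.
E = E° − (0.0592/n) log Q = +2.72 − (0.0592/2)(-2.784) = +2.802 V.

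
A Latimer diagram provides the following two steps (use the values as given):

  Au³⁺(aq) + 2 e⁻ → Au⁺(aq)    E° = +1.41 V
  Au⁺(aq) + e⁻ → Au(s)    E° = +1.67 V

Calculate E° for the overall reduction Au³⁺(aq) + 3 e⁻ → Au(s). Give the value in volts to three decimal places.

Standard free energies of sequential steps add: ΔG°₃ = ΔG°₁ + ΔG°₂, so n₃E°₃ = n₁E°₁ + n₂E°₂.
E°₃ = (2×+1.41 + 1×+1.67) / 3 = (+4.490) / 3 = +1.497 V.

+1.497 V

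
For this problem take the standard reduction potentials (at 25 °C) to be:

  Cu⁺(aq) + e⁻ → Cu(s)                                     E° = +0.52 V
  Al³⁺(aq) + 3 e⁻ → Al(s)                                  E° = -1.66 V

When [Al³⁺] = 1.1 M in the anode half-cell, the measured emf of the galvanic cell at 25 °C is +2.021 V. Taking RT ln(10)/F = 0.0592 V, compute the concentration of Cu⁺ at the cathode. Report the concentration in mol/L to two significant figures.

0.0021 M

Cu⁺/Cu is the cathode, Al³⁺/Al the anode: E°cell = +2.18 V, n = 3.
Overall reaction: 3 Cu⁺(aq) + Al(s) → 3 Cu(s) + Al³⁺(aq); Q = [Al³⁺]^1/[Cu⁺]^3.
From E = E° − (0.0592/n) log Q: log Q = (E° − E)·n/0.0592 = (+2.18 − (+2.021))·3/0.0592 = 8.0574.
So 3·log[Cu⁺] = 1·log(1.1) − log Q = 0.0414 − (8.0574) = -8.0160; log[Cu⁺] = -8.0160 / 3 = -2.6720; [Cu⁺] = 10^(-2.6720) ≈ 0.0021 M.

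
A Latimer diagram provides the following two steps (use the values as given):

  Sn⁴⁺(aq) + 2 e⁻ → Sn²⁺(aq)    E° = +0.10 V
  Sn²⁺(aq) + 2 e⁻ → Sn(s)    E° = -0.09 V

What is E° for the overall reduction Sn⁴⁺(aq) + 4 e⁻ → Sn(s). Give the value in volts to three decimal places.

Standard free energies of sequential steps add: ΔG°₃ = ΔG°₁ + ΔG°₂, so n₃E°₃ = n₁E°₁ + n₂E°₂.
E°₃ = (2×+0.10 + 2×-0.09) / 4 = (+0.020) / 4 = +0.005 V.

+0.005 V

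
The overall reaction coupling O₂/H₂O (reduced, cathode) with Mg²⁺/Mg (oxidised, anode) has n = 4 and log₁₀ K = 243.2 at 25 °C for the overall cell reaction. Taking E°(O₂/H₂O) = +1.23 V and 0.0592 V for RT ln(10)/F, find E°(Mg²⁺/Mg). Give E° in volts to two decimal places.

E°cell = (0.0592/n)·log K = (0.0592/4)(243.2) = +3.599 V.
Since O₂/H₂O is the cathode and Mg²⁺/Mg the anode, E°cell = E°(O₂/H₂O) − E°(Mg²⁺/Mg).
So E°(Mg²⁺/Mg) = E°(O₂/H₂O) − E°cell = (+1.23) − (+3.599) = -2.37 V.

-2.37 V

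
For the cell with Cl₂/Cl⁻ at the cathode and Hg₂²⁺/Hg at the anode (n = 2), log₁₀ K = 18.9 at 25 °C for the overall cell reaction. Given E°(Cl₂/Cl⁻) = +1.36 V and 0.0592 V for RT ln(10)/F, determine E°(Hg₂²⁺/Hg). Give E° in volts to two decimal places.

+0.80 V

E°cell = (0.0592/n)·log K = (0.0592/2)(18.9) = +0.559 V.
Since Cl₂/Cl⁻ is the cathode and Hg₂²⁺/Hg the anode, E°cell = E°(Cl₂/Cl⁻) − E°(Hg₂²⁺/Hg).
So E°(Hg₂²⁺/Hg) = E°(Cl₂/Cl⁻) − E°cell = (+1.36) − (+0.559) = +0.80 V.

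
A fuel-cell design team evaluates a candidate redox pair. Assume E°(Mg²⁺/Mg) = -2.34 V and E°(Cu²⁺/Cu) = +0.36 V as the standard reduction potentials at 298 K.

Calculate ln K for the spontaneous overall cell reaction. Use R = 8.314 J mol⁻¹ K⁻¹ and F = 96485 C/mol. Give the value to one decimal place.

Cathode: Cu²⁺/Cu; anode: Mg²⁺/Mg. E°cell = (+0.36) − (-2.34) = +2.70 V, with n = 2.
ΔG° = −nFE° = −RT ln K, so ln K = nFE°/(RT) = (2)(96485)(+2.70) / ((8.314)(298)) = 210.294.

210.3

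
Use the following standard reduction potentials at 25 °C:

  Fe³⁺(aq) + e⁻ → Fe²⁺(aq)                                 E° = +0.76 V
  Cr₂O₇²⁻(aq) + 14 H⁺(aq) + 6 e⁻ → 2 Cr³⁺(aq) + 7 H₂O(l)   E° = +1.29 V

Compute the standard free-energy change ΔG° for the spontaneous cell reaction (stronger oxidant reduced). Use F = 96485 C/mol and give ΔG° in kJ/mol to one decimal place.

-306.8 kJ/mol

Cr₂O₇²⁻/Cr³⁺ (E° = +1.29 V) is the cathode; Fe³⁺/Fe²⁺ (E° = +0.76 V) is the anode, so E°cell = +0.53 V.
Balancing electrons gives n = 6 (lcm of 6 and 1).
ΔG° = −nFE° = −(6)(96485)(+0.53) = -306,822 J = -306.8 kJ/mol.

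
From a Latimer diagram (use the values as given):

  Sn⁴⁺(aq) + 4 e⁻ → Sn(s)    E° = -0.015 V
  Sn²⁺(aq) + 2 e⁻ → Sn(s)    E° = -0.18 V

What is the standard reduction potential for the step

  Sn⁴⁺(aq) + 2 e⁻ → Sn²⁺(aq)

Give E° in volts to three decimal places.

Sequential free energies add, so n₃E°₃ = n₁E°₁ + n₂E°₂.
With n₃ = 4, and the known step contributing 2×(-0.18) V, the unknown satisfies 2·E° = 4×(-0.015) − 2×(-0.18) = +0.300.
E° = +0.300 / 2 = +0.150 V.

+0.150 V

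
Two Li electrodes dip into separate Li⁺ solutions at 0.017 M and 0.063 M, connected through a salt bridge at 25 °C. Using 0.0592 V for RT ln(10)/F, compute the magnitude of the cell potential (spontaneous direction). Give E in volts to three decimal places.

+0.034 V

For a concentration cell E°cell = 0. The 0.063 M side is the cathode (reduction is favoured where [Li⁺] is higher).
With n = 1, E = −(0.0592/1) log([Li⁺]ₐₙ/[Li⁺]꜀ₐₜ) = −(0.0592/1) log(0.017/0.063) = −(0.0592/1)(-0.569) = +0.034 V.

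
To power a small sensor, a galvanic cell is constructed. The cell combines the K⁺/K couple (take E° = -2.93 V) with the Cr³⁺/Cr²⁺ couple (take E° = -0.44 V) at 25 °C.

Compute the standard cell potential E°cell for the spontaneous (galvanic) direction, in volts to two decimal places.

The Cr³⁺/Cr²⁺ couple has the higher reduction potential, so it is the cathode; K⁺/K is oxidised at the anode.
E°cell = E°(cathode) − E°(anode) = (-0.44) − (-2.93) = +2.49 V.

+2.49 V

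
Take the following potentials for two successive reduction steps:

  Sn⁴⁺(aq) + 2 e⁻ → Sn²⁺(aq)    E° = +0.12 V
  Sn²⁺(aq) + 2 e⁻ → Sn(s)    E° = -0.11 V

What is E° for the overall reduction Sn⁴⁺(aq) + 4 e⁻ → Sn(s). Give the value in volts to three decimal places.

Adding the free-energy changes (−nFE°) of the two steps gives −n₃FE°₃ = −n₁FE°₁ − n₂FE°₂.
E°₃ = (2×+0.12 + 2×-0.11) / 4 = (+0.020) / 4 = +0.005 V.

+0.005 V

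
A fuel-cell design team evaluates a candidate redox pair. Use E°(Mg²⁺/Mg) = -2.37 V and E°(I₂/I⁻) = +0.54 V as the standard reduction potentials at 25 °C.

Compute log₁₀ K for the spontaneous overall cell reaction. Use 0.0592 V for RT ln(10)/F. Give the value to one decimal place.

98.3

Cathode: I₂/I⁻; anode: Mg²⁺/Mg. E°cell = +2.91 V, n = 2.
log K = nE°cell / 0.0592 = (2)(+2.91) / 0.0592 = 98.3.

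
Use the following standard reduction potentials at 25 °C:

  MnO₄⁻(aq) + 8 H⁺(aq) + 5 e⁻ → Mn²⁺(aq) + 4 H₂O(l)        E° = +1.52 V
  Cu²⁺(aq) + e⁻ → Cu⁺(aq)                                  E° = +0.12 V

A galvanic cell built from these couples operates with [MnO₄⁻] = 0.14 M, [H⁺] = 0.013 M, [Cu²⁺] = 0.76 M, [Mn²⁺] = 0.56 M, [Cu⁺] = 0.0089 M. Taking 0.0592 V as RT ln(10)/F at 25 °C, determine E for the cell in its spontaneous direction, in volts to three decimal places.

+1.100 V

MnO₄⁻/Mn²⁺ is the cathode (higher E°), Cu²⁺/Cu⁺ the anode: E°cell = +1.52 − (+0.12) = +1.40 V, n = 5.
Overall: MnO₄⁻(aq) + 8 H⁺(aq) + 5 Cu⁺(aq) → Mn²⁺(aq) + 4 H₂O(l) + 5 Cu²⁺(aq)
Q = [Mn²⁺]·[Cu²⁺]^5 / ([MnO₄⁻]·[H⁺]^8·[Cu⁺]^5); log Q = 25.348.
E = E° − (0.0592/n) log Q = +1.40 − (0.0592/5)(25.348) = +1.100 V.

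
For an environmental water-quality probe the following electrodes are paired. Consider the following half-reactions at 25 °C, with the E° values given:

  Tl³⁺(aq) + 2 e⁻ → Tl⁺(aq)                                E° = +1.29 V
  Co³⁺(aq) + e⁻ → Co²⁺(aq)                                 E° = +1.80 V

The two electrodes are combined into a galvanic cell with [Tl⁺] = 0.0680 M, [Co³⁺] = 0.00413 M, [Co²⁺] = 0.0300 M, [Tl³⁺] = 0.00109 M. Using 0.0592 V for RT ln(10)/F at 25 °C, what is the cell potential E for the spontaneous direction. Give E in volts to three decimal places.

Co³⁺/Co²⁺ is the cathode (higher E°), Tl³⁺/Tl⁺ the anode: E°cell = +1.80 − (+1.29) = +0.51 V, n = 2.
Overall: 2 Co³⁺(aq) + Tl⁺(aq) → 2 Co²⁺(aq) + Tl³⁺(aq)
Q = [Co²⁺]^2·[Tl³⁺] / ([Co³⁺]^2·[Tl⁺]); log Q = -0.073.
E = E° − (0.0592/n) log Q = +0.51 − (0.0592/2)(-0.073) = +0.512 V.

+0.512 V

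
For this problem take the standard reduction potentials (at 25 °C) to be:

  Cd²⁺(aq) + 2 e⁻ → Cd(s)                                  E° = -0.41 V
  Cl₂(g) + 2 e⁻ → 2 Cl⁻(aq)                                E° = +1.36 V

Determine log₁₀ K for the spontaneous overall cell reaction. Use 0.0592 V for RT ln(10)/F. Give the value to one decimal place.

Cathode: Cl₂/Cl⁻; anode: Cd²⁺/Cd. E°cell = +1.77 V, n = 2.
log K = nE°cell / 0.0592 = (2)(+1.77) / 0.0592 = 59.8.

59.8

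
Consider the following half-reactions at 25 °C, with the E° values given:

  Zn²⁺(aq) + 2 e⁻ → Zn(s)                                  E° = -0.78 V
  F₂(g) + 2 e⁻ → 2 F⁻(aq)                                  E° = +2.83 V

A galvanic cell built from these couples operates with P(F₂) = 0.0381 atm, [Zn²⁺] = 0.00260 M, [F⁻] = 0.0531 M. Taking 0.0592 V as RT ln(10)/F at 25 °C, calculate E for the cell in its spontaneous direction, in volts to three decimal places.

+3.720 V

F₂/F⁻ is the cathode (higher E°), Zn²⁺/Zn the anode: E°cell = +2.83 − (-0.78) = +3.61 V, n = 2.
Overall: F₂(g) + Zn(s) → 2 F⁻(aq) + Zn²⁺(aq)
Q = [F⁻]^2·[Zn²⁺] / (P(F₂)); log Q = -3.716.
E = E° − (0.0592/n) log Q = +3.61 − (0.0592/2)(-3.716) = +3.720 V.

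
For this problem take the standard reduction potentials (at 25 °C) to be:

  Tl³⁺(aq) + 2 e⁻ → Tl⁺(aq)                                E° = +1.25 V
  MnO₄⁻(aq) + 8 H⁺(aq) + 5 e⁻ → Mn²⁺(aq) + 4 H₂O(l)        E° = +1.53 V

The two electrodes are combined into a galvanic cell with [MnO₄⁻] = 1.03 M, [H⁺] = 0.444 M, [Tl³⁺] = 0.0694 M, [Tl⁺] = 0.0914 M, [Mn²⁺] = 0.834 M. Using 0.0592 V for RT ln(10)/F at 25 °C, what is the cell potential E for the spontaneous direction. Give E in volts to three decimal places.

MnO₄⁻/Mn²⁺ is the cathode (higher E°), Tl³⁺/Tl⁺ the anode: E°cell = +1.53 − (+1.25) = +0.28 V, n = 10.
Overall: 2 MnO₄⁻(aq) + 16 H⁺(aq) + 5 Tl⁺(aq) → 2 Mn²⁺(aq) + 8 H₂O(l) + 5 Tl³⁺(aq)
Q = [Mn²⁺]^2·[Tl³⁺]^5 / ([MnO₄⁻]^2·[H⁺]^16·[Tl⁺]^5); log Q = 4.861.
E = E° − (0.0592/n) log Q = +0.28 − (0.0592/10)(4.861) = +0.251 V.

+0.251 V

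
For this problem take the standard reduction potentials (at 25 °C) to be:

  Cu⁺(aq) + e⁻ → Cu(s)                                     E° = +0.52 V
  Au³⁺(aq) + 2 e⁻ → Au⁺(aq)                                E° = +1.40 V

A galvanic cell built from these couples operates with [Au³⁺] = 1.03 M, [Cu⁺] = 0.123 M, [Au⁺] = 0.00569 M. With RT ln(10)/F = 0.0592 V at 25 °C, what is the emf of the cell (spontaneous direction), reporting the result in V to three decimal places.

Au³⁺/Au⁺ is the cathode (higher E°), Cu⁺/Cu the anode: E°cell = +1.40 − (+0.52) = +0.88 V, n = 2.
Overall: Au³⁺(aq) + 2 Cu(s) → Au⁺(aq) + 2 Cu⁺(aq)
Q = [Au⁺]·[Cu⁺]^2 / ([Au³⁺]); log Q = -4.078.
E = E° − (0.0592/n) log Q = +0.88 − (0.0592/2)(-4.078) = +1.001 V.

+1.001 V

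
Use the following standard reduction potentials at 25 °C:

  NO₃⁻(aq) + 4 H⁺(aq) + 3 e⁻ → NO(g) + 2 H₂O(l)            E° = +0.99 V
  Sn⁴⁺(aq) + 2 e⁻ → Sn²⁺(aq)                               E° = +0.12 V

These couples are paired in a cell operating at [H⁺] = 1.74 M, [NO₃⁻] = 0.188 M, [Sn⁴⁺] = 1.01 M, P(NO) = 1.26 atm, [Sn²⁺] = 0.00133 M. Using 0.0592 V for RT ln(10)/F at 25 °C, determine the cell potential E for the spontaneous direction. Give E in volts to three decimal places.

NO₃⁻/NO is the cathode (higher E°), Sn⁴⁺/Sn²⁺ the anode: E°cell = +0.99 − (+0.12) = +0.87 V, n = 6.
Overall: 2 NO₃⁻(aq) + 8 H⁺(aq) + 3 Sn²⁺(aq) → 2 NO(g) + 4 H₂O(l) + 3 Sn⁴⁺(aq)
Q = P(NO)^2·[Sn⁴⁺]^3 / ([NO₃⁻]^2·[H⁺]^8·[Sn²⁺]^3); log Q = 8.369.
E = E° − (0.0592/n) log Q = +0.87 − (0.0592/6)(8.369) = +0.787 V.

+0.787 V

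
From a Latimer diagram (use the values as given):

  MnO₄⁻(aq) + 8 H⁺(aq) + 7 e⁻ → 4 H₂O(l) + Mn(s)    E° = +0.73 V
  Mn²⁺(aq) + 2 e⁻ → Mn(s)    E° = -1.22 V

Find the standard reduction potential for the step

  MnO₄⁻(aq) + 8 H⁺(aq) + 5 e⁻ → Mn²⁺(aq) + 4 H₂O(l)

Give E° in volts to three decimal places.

+1.510 V

Sequential free energies add, so n₃E°₃ = n₁E°₁ + n₂E°₂.
With n₃ = 7, and the known step contributing 2×(-1.22) V, the unknown satisfies 5·E° = 7×(+0.73) − 2×(-1.22) = +7.550.
E° = +7.550 / 5 = +1.510 V.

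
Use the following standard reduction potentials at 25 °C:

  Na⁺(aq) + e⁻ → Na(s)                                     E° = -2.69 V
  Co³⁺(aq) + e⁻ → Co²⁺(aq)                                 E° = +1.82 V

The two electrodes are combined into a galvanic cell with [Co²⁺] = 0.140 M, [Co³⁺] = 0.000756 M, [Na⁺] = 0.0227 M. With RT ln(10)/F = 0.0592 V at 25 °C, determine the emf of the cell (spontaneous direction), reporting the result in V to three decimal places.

+4.473 V

Co³⁺/Co²⁺ is the cathode (higher E°), Na⁺/Na the anode: E°cell = +1.82 − (-2.69) = +4.51 V, n = 1.
Overall: Co³⁺(aq) + Na(s) → Co²⁺(aq) + Na⁺(aq)
Q = [Co²⁺]·[Na⁺] / ([Co³⁺]); log Q = 0.624.
E = E° − (0.0592/n) log Q = +4.51 − (0.0592/1)(0.624) = +4.473 V.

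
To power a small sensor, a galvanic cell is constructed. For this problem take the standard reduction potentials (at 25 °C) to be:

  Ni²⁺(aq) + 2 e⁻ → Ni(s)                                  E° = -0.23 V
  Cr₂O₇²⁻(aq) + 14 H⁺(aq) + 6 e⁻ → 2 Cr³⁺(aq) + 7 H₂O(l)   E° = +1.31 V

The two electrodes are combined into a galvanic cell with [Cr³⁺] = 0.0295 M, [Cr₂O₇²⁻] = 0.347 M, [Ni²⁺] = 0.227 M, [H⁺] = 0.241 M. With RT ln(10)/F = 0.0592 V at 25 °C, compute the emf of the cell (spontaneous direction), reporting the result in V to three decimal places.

+1.499 V

Cr₂O₇²⁻/Cr³⁺ is the cathode (higher E°), Ni²⁺/Ni the anode: E°cell = +1.31 − (-0.23) = +1.54 V, n = 6.
Overall: Cr₂O₇²⁻(aq) + 14 H⁺(aq) + 3 Ni(s) → 2 Cr³⁺(aq) + 7 H₂O(l) + 3 Ni²⁺(aq)
Q = [Cr³⁺]^2·[Ni²⁺]^3 / ([Cr₂O₇²⁻]·[H⁺]^14); log Q = 4.119.
E = E° − (0.0592/n) log Q = +1.54 − (0.0592/6)(4.119) = +1.499 V.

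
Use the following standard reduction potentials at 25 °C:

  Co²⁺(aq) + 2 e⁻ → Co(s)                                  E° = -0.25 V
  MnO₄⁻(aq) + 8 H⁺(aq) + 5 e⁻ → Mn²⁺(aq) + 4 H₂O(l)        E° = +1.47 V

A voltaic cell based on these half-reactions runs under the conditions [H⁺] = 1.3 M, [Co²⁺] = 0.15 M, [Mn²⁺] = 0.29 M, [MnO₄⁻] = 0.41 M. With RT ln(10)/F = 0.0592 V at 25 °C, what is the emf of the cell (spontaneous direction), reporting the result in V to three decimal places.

MnO₄⁻/Mn²⁺ is the cathode (higher E°), Co²⁺/Co the anode: E°cell = +1.47 − (-0.25) = +1.72 V, n = 10.
Overall: 2 MnO₄⁻(aq) + 16 H⁺(aq) + 5 Co(s) → 2 Mn²⁺(aq) + 8 H₂O(l) + 5 Co²⁺(aq)
Q = [Mn²⁺]^2·[Co²⁺]^5 / ([MnO₄⁻]^2·[H⁺]^16); log Q = -6.243.
E = E° − (0.0592/n) log Q = +1.72 − (0.0592/10)(-6.243) = +1.757 V.

+1.757 V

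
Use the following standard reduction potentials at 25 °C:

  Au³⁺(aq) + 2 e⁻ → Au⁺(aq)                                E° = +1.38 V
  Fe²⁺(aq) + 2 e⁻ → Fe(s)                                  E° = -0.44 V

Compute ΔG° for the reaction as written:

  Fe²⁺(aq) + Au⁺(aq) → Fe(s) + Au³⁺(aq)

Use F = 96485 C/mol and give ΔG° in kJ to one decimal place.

+351.2 kJ

As written, Fe²⁺/Fe is reduced (cathode) and Au³⁺/Au⁺ is oxidised (anode), so E°cell = (-0.44) − (+1.38) = -1.82 V.
Balancing electrons gives n = 2.
ΔG° = −nFE° = −(2)(96485)(-1.82) = 351,205 J = +351.2 kJ.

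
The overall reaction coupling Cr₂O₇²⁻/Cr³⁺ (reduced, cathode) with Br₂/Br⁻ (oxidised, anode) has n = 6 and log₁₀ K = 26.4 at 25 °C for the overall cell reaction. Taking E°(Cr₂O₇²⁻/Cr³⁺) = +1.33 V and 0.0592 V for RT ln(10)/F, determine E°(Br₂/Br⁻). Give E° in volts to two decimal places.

E°cell = (0.0592/n)·log K = (0.0592/6)(26.4) = +0.260 V.
Since Cr₂O₇²⁻/Cr³⁺ is the cathode and Br₂/Br⁻ the anode, E°cell = E°(Cr₂O₇²⁻/Cr³⁺) − E°(Br₂/Br⁻).
So E°(Br₂/Br⁻) = E°(Cr₂O₇²⁻/Cr³⁺) − E°cell = (+1.33) − (+0.260) = +1.07 V.

+1.07 V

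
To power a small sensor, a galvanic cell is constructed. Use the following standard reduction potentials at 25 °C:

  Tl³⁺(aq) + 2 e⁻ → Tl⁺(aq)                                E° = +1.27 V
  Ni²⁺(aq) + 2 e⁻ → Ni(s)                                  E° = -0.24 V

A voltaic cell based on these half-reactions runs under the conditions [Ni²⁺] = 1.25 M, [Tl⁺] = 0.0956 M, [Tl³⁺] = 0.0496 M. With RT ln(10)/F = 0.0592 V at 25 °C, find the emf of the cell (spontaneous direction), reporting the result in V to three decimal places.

Tl³⁺/Tl⁺ is the cathode (higher E°), Ni²⁺/Ni the anode: E°cell = +1.27 − (-0.24) = +1.51 V, n = 2.
Overall: Tl³⁺(aq) + Ni(s) → Tl⁺(aq) + Ni²⁺(aq)
Q = [Tl⁺]·[Ni²⁺] / ([Tl³⁺]); log Q = 0.382.
E = E° − (0.0592/n) log Q = +1.51 − (0.0592/2)(0.382) = +1.499 V.

+1.499 V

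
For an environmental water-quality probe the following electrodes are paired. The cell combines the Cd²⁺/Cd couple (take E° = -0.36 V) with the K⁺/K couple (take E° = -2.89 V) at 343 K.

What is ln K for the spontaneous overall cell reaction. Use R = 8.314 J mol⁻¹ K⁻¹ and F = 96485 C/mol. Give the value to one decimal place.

Cathode: Cd²⁺/Cd; anode: K⁺/K. E°cell = (-0.36) − (-2.89) = +2.53 V, with n = 2.
ΔG° = −nFE° = −RT ln K, so ln K = nFE°/(RT) = (2)(96485)(+2.53) / ((8.314)(343)) = 171.201.

171.2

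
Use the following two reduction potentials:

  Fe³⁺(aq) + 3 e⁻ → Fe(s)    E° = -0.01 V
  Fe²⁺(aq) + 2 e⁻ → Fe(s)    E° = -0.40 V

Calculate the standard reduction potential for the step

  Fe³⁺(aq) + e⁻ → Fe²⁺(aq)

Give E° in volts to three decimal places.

+0.770 V

Sequential free energies add, so n₃E°₃ = n₁E°₁ + n₂E°₂.
With n₃ = 3, and the known step contributing 2×(-0.40) V, the unknown satisfies 1·E° = 3×(-0.01) − 2×(-0.40) = +0.770.
E° = +0.770 / 1 = +0.770 V.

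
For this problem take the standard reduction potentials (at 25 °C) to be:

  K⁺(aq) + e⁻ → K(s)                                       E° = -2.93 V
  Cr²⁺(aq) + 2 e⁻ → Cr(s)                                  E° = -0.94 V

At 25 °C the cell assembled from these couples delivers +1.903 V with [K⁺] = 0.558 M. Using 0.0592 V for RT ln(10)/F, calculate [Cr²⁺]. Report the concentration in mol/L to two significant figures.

0.00036 M

Cr²⁺/Cr is the cathode, K⁺/K the anode: E°cell = +1.99 V, n = 2.
Overall reaction: Cr²⁺(aq) + 2 K(s) → Cr(s) + 2 K⁺(aq); Q = [K⁺]^2/[Cr²⁺]^1.
From E = E° − (0.0592/n) log Q: log Q = (E° − E)·n/0.0592 = (+1.99 − (+1.903))·2/0.0592 = 2.9392.
So 1·log[Cr²⁺] = 2·log(0.558) − log Q = -0.5067 − (2.9392) = -3.4459; [Cr²⁺] = 10^(-3.4459) ≈ 0.00036 M.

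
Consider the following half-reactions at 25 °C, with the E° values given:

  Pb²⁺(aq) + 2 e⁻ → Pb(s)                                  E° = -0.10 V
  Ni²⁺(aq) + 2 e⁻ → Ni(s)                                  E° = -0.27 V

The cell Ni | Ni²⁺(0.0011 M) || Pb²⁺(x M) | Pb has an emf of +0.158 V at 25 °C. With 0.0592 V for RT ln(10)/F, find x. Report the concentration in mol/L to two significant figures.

Pb²⁺/Pb is the cathode, Ni²⁺/Ni the anode: E°cell = +0.17 V, n = 2.
Overall reaction: Pb²⁺(aq) + Ni(s) → Pb(s) + Ni²⁺(aq); Q = [Ni²⁺]^1/[Pb²⁺]^1.
From E = E° − (0.0592/n) log Q: log Q = (E° − E)·n/0.0592 = (+0.17 − (+0.158))·2/0.0592 = 0.4054.
So 1·log[Pb²⁺] = 1·log(0.0011) − log Q = -2.9586 − (0.4054) = -3.3640; [Pb²⁺] = 10^(-3.3640) ≈ 0.00043 M.

0.00043 M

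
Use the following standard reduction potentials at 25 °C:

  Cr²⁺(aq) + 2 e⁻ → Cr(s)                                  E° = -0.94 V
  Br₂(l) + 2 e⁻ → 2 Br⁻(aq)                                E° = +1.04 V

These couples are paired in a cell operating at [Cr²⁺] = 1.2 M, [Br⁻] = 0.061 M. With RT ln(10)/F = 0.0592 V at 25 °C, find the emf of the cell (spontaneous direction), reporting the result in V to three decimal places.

Br₂/Br⁻ is the cathode (higher E°), Cr²⁺/Cr the anode: E°cell = +1.04 − (-0.94) = +1.98 V, n = 2.
Overall: Br₂(l) + Cr(s) → 2 Br⁻(aq) + Cr²⁺(aq)
Q = [Br⁻]^2·[Cr²⁺]; log Q = -2.350.
E = E° − (0.0592/n) log Q = +1.98 − (0.0592/2)(-2.350) = +2.050 V.

+2.050 V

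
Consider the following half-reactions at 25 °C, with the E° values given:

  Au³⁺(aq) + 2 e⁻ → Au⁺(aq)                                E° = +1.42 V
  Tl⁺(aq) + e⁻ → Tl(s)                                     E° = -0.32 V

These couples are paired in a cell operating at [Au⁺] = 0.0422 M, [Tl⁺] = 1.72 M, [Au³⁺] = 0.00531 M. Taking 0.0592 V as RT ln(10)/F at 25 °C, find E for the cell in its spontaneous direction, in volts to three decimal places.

Au³⁺/Au⁺ is the cathode (higher E°), Tl⁺/Tl the anode: E°cell = +1.42 − (-0.32) = +1.74 V, n = 2.
Overall: Au³⁺(aq) + 2 Tl(s) → Au⁺(aq) + 2 Tl⁺(aq)
Q = [Au⁺]·[Tl⁺]^2 / ([Au³⁺]); log Q = 1.371.
E = E° − (0.0592/n) log Q = +1.74 − (0.0592/2)(1.371) = +1.699 V.

+1.699 V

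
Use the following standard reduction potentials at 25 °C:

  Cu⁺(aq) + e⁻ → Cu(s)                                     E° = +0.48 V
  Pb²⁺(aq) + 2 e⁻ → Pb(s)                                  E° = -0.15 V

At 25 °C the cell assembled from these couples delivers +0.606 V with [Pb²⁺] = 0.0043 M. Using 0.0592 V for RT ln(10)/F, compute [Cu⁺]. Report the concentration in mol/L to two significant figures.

0.026 M

Cu⁺/Cu is the cathode, Pb²⁺/Pb the anode: E°cell = +0.63 V, n = 2.
Overall reaction: 2 Cu⁺(aq) + Pb(s) → 2 Cu(s) + Pb²⁺(aq); Q = [Pb²⁺]^1/[Cu⁺]^2.
From E = E° − (0.0592/n) log Q: log Q = (E° − E)·n/0.0592 = (+0.63 − (+0.606))·2/0.0592 = 0.8108.
So 2·log[Cu⁺] = 1·log(0.0043) − log Q = -2.3665 − (0.8108) = -3.1773; log[Cu⁺] = -3.1773 / 2 = -1.5886; [Cu⁺] = 10^(-1.5886) ≈ 0.026 M.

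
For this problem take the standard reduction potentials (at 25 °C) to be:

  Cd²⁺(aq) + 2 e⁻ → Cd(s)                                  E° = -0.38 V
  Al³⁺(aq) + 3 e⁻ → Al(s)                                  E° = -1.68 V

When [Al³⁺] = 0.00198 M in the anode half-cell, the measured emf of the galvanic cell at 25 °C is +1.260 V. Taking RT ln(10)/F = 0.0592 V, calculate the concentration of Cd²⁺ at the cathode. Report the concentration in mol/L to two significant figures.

0.00070 M

Cd²⁺/Cd is the cathode, Al³⁺/Al the anode: E°cell = +1.30 V, n = 6.
Overall reaction: 3 Cd²⁺(aq) + 2 Al(s) → 3 Cd(s) + 2 Al³⁺(aq); Q = [Al³⁺]^2/[Cd²⁺]^3.
From E = E° − (0.0592/n) log Q: log Q = (E° − E)·n/0.0592 = (+1.30 − (+1.260))·6/0.0592 = 4.0541.
So 3·log[Cd²⁺] = 2·log(0.00198) − log Q = -5.4067 − (4.0541) = -9.4608; log[Cd²⁺] = -9.4608 / 3 = -3.1536; [Cd²⁺] = 10^(-3.1536) ≈ 0.00070 M.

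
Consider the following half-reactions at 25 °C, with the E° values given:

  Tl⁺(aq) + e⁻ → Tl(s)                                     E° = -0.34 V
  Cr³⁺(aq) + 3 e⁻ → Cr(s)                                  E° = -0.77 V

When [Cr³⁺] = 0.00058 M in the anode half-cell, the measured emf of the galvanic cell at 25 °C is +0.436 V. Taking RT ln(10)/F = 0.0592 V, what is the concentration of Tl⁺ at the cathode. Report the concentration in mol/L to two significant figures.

0.11 M

Tl⁺/Tl is the cathode, Cr³⁺/Cr the anode: E°cell = +0.43 V, n = 3.
Overall reaction: 3 Tl⁺(aq) + Cr(s) → 3 Tl(s) + Cr³⁺(aq); Q = [Cr³⁺]^1/[Tl⁺]^3.
From E = E° − (0.0592/n) log Q: log Q = (E° − E)·n/0.0592 = (+0.43 − (+0.436))·3/0.0592 = -0.3041.
So 3·log[Tl⁺] = 1·log(0.00058) − log Q = -3.2366 − (-0.3041) = -2.9325; log[Tl⁺] = -2.9325 / 3 = -0.9775; [Tl⁺] = 10^(-0.9775) ≈ 0.11 M.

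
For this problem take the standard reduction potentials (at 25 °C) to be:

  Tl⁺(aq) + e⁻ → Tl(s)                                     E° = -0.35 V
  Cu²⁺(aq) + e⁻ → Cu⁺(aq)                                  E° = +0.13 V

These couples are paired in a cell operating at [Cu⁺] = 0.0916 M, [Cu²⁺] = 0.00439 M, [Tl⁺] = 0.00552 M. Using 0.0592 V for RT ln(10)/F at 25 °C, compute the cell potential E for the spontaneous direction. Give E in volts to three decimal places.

+0.536 V

Cu²⁺/Cu⁺ is the cathode (higher E°), Tl⁺/Tl the anode: E°cell = +0.13 − (-0.35) = +0.48 V, n = 1.
Overall: Cu²⁺(aq) + Tl(s) → Cu⁺(aq) + Tl⁺(aq)
Q = [Cu⁺]·[Tl⁺] / ([Cu²⁺]); log Q = -0.939.
E = E° − (0.0592/n) log Q = +0.48 − (0.0592/1)(-0.939) = +0.536 V.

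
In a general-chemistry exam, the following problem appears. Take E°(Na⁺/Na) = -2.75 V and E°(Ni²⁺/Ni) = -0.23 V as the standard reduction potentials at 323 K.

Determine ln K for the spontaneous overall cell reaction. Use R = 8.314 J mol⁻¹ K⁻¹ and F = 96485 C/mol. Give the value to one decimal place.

181.1

Cathode: Ni²⁺/Ni; anode: Na⁺/Na. E°cell = (-0.23) − (-2.75) = +2.52 V, with n = 2.
ΔG° = −nFE° = −RT ln K, so ln K = nFE°/(RT) = (2)(96485)(+2.52) / ((8.314)(323)) = 181.083.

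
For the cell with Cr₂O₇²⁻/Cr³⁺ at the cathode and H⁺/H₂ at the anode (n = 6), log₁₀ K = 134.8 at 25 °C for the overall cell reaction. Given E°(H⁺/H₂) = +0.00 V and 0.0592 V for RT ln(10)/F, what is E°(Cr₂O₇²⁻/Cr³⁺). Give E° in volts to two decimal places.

+1.33 V

E°cell = (0.0592/n)·log K = (0.0592/6)(134.8) = +1.330 V.
Since Cr₂O₇²⁻/Cr³⁺ is the cathode and H⁺/H₂ the anode, E°cell = E°(Cr₂O₇²⁻/Cr³⁺) − E°(H⁺/H₂).
So E°(Cr₂O₇²⁻/Cr³⁺) = E°cell + E°(H⁺/H₂) = +1.330 + (+0.00) = +1.33 V.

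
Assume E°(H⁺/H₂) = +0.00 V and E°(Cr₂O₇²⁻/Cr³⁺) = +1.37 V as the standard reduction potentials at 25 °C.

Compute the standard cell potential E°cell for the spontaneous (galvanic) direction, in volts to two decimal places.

The Cr₂O₇²⁻/Cr³⁺ couple has the higher reduction potential, so it is the cathode; H⁺/H₂ is oxidised at the anode.
E°cell = E°(cathode) − E°(anode) = (+1.37) − (+0.00) = +1.37 V.

+1.37 V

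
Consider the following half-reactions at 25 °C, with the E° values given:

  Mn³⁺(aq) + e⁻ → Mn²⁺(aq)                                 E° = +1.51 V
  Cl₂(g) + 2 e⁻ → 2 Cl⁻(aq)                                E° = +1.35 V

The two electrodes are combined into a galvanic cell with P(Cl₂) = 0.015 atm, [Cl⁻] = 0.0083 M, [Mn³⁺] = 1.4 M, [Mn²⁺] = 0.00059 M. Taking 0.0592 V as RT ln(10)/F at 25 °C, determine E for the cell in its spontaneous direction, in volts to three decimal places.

+0.291 V

Mn³⁺/Mn²⁺ is the cathode (higher E°), Cl₂/Cl⁻ the anode: E°cell = +1.51 − (+1.35) = +0.16 V, n = 2.
Overall: 2 Mn³⁺(aq) + 2 Cl⁻(aq) → 2 Mn²⁺(aq) + Cl₂(g)
Q = [Mn²⁺]^2·P(Cl₂) / ([Mn³⁺]^2·[Cl⁻]^2); log Q = -4.413.
E = E° − (0.0592/n) log Q = +0.16 − (0.0592/2)(-4.413) = +0.291 V.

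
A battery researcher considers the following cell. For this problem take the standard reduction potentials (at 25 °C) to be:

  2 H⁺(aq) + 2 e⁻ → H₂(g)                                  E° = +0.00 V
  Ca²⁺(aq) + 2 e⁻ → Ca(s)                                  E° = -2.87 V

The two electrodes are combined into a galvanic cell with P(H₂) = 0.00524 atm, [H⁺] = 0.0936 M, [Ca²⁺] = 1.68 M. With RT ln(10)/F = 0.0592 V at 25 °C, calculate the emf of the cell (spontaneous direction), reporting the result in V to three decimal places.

H⁺/H₂ is the cathode (higher E°), Ca²⁺/Ca the anode: E°cell = +0.00 − (-2.87) = +2.87 V, n = 2.
Overall: 2 H⁺(aq) + Ca(s) → H₂(g) + Ca²⁺(aq)
Q = P(H₂)·[Ca²⁺] / ([H⁺]^2); log Q = 0.002.
E = E° − (0.0592/n) log Q = +2.87 − (0.0592/2)(0.002) = +2.870 V.

+2.870 V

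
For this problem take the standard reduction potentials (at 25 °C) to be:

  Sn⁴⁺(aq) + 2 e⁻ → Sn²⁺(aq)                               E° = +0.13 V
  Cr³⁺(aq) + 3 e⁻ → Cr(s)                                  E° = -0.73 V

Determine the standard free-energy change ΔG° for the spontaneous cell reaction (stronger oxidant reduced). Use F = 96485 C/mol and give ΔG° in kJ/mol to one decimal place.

-497.9 kJ/mol

Sn⁴⁺/Sn²⁺ (E° = +0.13 V) is the cathode; Cr³⁺/Cr (E° = -0.73 V) is the anode, so E°cell = +0.86 V.
Balancing electrons gives n = 6 (lcm of 2 and 3).
ΔG° = −nFE° = −(6)(96485)(+0.86) = -497,863 J = -497.9 kJ/mol.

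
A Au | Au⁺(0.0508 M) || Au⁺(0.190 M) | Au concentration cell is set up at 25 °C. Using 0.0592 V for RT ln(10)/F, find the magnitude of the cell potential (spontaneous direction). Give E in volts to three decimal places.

For a concentration cell E°cell = 0. The 0.190 M side is the cathode (reduction is favoured where [Au⁺] is higher).
With n = 1, E = −(0.0592/1) log([Au⁺]ₐₙ/[Au⁺]꜀ₐₜ) = −(0.0592/1) log(0.0508/0.19) = −(0.0592/1)(-0.573) = +0.034 V.

+0.034 V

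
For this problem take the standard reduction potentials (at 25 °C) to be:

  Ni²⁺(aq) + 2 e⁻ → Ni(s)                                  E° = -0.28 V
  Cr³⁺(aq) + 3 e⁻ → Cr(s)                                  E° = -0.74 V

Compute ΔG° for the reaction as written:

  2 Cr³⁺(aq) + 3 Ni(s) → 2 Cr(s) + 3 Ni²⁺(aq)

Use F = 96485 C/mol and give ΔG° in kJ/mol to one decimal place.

As written, Cr³⁺/Cr is reduced (cathode) and Ni²⁺/Ni is oxidised (anode), so E°cell = (-0.74) − (-0.28) = -0.46 V.
Balancing electrons gives n = 6.
ΔG° = −nFE° = −(6)(96485)(-0.46) = 266,299 J = +266.3 kJ/mol.

+266.3 kJ/mol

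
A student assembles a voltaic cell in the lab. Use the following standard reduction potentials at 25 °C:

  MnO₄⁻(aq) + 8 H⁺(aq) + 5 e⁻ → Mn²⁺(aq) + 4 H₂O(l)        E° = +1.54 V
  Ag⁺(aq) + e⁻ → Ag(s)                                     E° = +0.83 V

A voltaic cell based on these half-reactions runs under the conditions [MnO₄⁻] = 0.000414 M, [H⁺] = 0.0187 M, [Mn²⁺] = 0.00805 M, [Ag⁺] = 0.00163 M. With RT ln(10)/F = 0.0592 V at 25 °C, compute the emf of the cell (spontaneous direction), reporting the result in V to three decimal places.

MnO₄⁻/Mn²⁺ is the cathode (higher E°), Ag⁺/Ag the anode: E°cell = +1.54 − (+0.83) = +0.71 V, n = 5.
Overall: MnO₄⁻(aq) + 8 H⁺(aq) + 5 Ag(s) → Mn²⁺(aq) + 4 H₂O(l) + 5 Ag⁺(aq)
Q = [Mn²⁺]·[Ag⁺]^5 / ([MnO₄⁻]·[H⁺]^8); log Q = 1.175.
E = E° − (0.0592/n) log Q = +0.71 − (0.0592/5)(1.175) = +0.696 V.

+0.696 V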